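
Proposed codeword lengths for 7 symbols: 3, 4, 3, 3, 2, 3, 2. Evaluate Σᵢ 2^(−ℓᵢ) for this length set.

1.0625

With common denominator 2^4 = 16: Σ 2^(−ℓᵢ) = 2/16 + 1/16 + 2/16 + 2/16 + 4/16 + 2/16 + 4/16 = 17/16 = 1.0625.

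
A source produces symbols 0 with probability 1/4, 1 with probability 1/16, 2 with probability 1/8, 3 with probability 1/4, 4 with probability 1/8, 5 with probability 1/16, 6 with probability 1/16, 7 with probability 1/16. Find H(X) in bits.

2.75 bits

Each probability is a power of 1/2, so log₂(1/p) is an integer.
H = Σ p·log₂(1/p) = 1/4·2 + 1/16·4 + 1/8·3 + 1/4·2 + 1/8·3 + 1/16·4 + 1/16·4 + 1/16·4 = 2.75 bits.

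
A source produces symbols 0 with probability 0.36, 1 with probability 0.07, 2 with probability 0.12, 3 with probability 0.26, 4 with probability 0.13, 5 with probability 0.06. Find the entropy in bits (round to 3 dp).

2.298 bits

H = −Σ pᵢ log₂ pᵢ.
−0.36·log₂(0.36) = 0.5306
−0.07·log₂(0.07) = 0.2686
−0.12·log₂(0.12) = 0.3671
−0.26·log₂(0.26) = 0.5053
−0.13·log₂(0.13) = 0.3826
−0.06·log₂(0.06) = 0.2435
Sum ≈ 2.2977 → 2.298 bits.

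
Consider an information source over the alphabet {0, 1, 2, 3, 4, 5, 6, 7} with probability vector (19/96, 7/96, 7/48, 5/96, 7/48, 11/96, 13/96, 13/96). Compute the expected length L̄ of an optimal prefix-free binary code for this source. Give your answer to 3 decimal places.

Repeatedly combine the two least-probable nodes; the expected code length is the sum of the merged weights.
merge 5/96 + 7/96 → 1/8
merge 11/96 + 1/8 → 23/96
merge 13/96 + 13/96 → 13/48
merge 7/48 + 7/48 → 7/24
merge 19/96 + 23/96 → 7/16
merge 13/48 + 7/24 → 9/16
merge 7/16 + 9/16 → 1
L = 1/8 + 23/96 + 13/48 + 7/24 + 7/16 + 9/16 + 1 = 281/96 ≈ 2.927 bits/symbol.

2.927 bits/symbol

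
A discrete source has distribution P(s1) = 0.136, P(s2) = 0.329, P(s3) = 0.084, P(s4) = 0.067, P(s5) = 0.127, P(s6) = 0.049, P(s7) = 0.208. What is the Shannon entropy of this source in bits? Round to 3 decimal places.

H = −Σ pᵢ log₂ pᵢ.
−0.136·log₂(0.136) = 0.3915
−0.329·log₂(0.329) = 0.5277
−0.084·log₂(0.084) = 0.3002
−0.067·log₂(0.067) = 0.2613
−0.127·log₂(0.127) = 0.3781
−0.049·log₂(0.049) = 0.2132
−0.208·log₂(0.208) = 0.4712
Sum ≈ 2.5431 → 2.543 bits.

2.543 bits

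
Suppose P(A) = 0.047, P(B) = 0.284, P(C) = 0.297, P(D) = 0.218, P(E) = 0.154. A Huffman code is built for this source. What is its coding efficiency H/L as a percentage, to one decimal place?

Entropy H = −Σ p log₂ p ≈ 2.1380 bits.
Huffman merges: 47/1000+77/500→201/1000; 201/1000+109/500→419/1000; 71/250+297/1000→581/1000; 419/1000+581/1000→1. L = 2201/1000 ≈ 2.2010.
Efficiency = H/L = 2.1380/2.2010 = 97.1%.

97.1%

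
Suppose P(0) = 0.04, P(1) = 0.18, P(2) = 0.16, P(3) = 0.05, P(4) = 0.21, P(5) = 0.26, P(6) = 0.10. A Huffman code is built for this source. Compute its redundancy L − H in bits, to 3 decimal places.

Entropy H = −Σ p log₂ p ≈ 2.5805 bits.
Huffman merges: 1/25+1/20→9/100; 9/100+1/10→19/100; 4/25+9/50→17/50; 19/100+21/100→2/5; 13/50+17/50→3/5; 2/5+3/5→1. L = 131/50 ≈ 2.6200.
L − H = 2.6200 − 2.5805 = 0.040 bits.

0.040 bits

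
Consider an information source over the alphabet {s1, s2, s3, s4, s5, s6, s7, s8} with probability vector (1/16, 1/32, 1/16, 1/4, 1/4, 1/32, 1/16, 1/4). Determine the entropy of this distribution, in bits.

2.5625 bits

Each probability is a power of 1/2, so log₂(1/p) is an integer.
H = Σ p·log₂(1/p) = 1/16·4 + 1/32·5 + 1/16·4 + 1/4·2 + 1/4·2 + 1/32·5 + 1/16·4 + 1/4·2 = 2.5625 bits.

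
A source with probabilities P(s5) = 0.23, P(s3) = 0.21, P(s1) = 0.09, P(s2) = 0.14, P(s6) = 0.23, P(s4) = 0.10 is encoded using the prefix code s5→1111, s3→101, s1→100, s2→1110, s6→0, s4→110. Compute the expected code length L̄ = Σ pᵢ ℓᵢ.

2.91 bits/symbol

L̄ = Σ pᵢ·ℓᵢ = 0.23·4 + 0.21·3 + 0.09·3 + 0.14·4 + 0.23·1 + 0.10·3 = 2.91 bits/symbol.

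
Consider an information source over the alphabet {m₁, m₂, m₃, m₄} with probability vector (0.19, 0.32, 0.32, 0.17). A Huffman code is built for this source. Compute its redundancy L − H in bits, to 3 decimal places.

Entropy H = −Σ p log₂ p ≈ 1.9419 bits.
Huffman merges: 17/100+19/100→9/25; 8/25+8/25→16/25; 9/25+16/25→1. L = 2 ≈ 2.0000.
L − H = 2.0000 − 1.9419 = 0.058 bits.

0.058 bits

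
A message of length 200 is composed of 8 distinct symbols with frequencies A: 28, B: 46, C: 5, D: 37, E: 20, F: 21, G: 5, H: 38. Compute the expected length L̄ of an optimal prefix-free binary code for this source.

Probabilities are the counts divided by 200.
Repeatedly combine the two least-probable nodes; the expected code length is the sum of the merged weights.
merge 1/40 + 1/40 → 1/20
merge 1/20 + 1/10 → 3/20
merge 21/200 + 7/50 → 49/200
merge 3/20 + 37/200 → 67/200
merge 19/100 + 23/100 → 21/50
merge 49/200 + 67/200 → 29/50
merge 21/50 + 29/50 → 1
L = 1/20 + 3/20 + 49/200 + 67/200 + 21/50 + 29/50 + 1 = 139/50 = 2.78 bits/symbol.

2.78 bits/symbol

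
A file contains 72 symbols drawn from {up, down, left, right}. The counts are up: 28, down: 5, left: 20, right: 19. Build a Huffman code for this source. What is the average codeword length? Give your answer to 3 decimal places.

Probabilities are the counts divided by 72.
Repeatedly combine the two least-probable nodes; the expected code length is the sum of the merged weights.
merge 5/72 + 19/72 → 1/3
merge 5/18 + 1/3 → 11/18
merge 7/18 + 11/18 → 1
L = 1/3 + 11/18 + 1 = 35/18 ≈ 1.944 bits/symbol.

1.944 bits/symbol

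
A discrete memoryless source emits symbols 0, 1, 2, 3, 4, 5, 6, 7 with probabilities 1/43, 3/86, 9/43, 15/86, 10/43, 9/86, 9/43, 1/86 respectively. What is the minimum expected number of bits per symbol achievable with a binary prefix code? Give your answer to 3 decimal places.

Repeatedly combine the two least-probable nodes; the expected code length is the sum of the merged weights.
merge 1/86 + 1/43 → 3/86
merge 3/86 + 3/86 → 3/43
merge 3/43 + 9/86 → 15/86
merge 15/86 + 15/86 → 15/43
merge 9/43 + 9/43 → 18/43
merge 10/43 + 15/43 → 25/43
merge 18/43 + 25/43 → 1
L = 3/86 + 3/43 + 15/86 + 15/43 + 18/43 + 25/43 + 1 = 113/43 ≈ 2.628 bits/symbol.

2.628 bits/symbol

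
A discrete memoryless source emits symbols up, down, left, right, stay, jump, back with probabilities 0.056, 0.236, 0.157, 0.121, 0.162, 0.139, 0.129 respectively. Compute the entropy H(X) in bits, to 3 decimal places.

2.715 bits

H = −Σ pᵢ log₂ pᵢ.
−0.056·log₂(0.056) = 0.2329
−0.236·log₂(0.236) = 0.4916
−0.157·log₂(0.157) = 0.4194
−0.121·log₂(0.121) = 0.3687
−0.162·log₂(0.162) = 0.4254
−0.139·log₂(0.139) = 0.3957
−0.129·log₂(0.129) = 0.3811
Sum ≈ 2.7148 → 2.715 bits.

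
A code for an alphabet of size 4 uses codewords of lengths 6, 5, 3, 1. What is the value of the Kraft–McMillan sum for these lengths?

With common denominator 2^6 = 64: Σ 2^(−ℓᵢ) = 1/64 + 2/64 + 8/64 + 32/64 = 43/64 = 0.671875.

0.671875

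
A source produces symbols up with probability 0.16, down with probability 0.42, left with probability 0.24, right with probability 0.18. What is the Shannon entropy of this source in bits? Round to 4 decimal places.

H = −Σ pᵢ log₂ pᵢ.
−0.16·log₂(0.16) = 0.4230
−0.42·log₂(0.42) = 0.5256
−0.24·log₂(0.24) = 0.4941
−0.18·log₂(0.18) = 0.4453
Sum ≈ 1.8881 → 1.8881 bits.

1.8881 bits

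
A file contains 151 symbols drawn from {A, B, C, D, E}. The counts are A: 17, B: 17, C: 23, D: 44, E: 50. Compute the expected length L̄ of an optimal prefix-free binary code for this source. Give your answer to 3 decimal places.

Probabilities are the counts divided by 151.
Repeatedly combine the two least-probable nodes; the expected code length is the sum of the merged weights.
merge 17/151 + 17/151 → 34/151
merge 23/151 + 34/151 → 57/151
merge 44/151 + 50/151 → 94/151
merge 57/151 + 94/151 → 1
L = 34/151 + 57/151 + 94/151 + 1 = 336/151 ≈ 2.225 bits/symbol.

2.225 bits/symbol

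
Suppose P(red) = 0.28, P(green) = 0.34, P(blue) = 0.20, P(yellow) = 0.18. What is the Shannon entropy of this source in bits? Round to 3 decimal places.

1.953 bits

H = −Σ pᵢ log₂ pᵢ.
−0.28·log₂(0.28) = 0.5142
−0.34·log₂(0.34) = 0.5292
−0.20·log₂(0.20) = 0.4644
−0.18·log₂(0.18) = 0.4453
Sum ≈ 1.9531 → 1.953 bits.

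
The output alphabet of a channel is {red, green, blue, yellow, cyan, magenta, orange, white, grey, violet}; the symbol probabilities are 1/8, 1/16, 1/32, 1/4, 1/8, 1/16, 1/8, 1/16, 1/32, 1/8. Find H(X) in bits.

3.0625 bits

Each probability is a power of 1/2, so log₂(1/p) is an integer.
H = Σ p·log₂(1/p) = 1/8·3 + 1/16·4 + 1/32·5 + 1/4·2 + 1/8·3 + 1/16·4 + 1/8·3 + 1/16·4 + 1/32·5 + 1/8·3 = 3.0625 bits.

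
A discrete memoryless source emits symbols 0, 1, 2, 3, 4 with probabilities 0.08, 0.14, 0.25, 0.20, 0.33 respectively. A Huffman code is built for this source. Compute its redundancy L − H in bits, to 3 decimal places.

0.039 bits

Entropy H = −Σ p log₂ p ≈ 2.1808 bits.
Huffman merges: 2/25+7/50→11/50; 1/5+11/50→21/50; 1/4+33/100→29/50; 21/50+29/50→1. L = 111/50 ≈ 2.2200.
L − H = 2.2200 − 2.1808 = 0.039 bits.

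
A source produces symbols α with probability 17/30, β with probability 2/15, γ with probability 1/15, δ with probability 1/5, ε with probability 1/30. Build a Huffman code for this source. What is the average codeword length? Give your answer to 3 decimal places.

Repeatedly combine the two least-probable nodes; the expected code length is the sum of the merged weights.
merge 1/30 + 1/15 → 1/10
merge 1/10 + 2/15 → 7/30
merge 1/5 + 7/30 → 13/30
merge 13/30 + 17/30 → 1
L = 1/10 + 7/30 + 13/30 + 1 = 53/30 ≈ 1.767 bits/symbol.

1.767 bits/symbol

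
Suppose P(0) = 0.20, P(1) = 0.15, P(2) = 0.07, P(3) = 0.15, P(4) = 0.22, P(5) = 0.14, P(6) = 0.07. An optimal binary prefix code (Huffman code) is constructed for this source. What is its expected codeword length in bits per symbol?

Repeatedly combine the two least-probable nodes; the expected code length is the sum of the merged weights.
merge 7/100 + 7/100 → 7/50
merge 7/50 + 7/50 → 7/25
merge 3/20 + 3/20 → 3/10
merge 1/5 + 11/50 → 21/50
merge 7/25 + 3/10 → 29/50
merge 21/50 + 29/50 → 1
L = 7/50 + 7/25 + 3/10 + 21/50 + 29/50 + 1 = 68/25 = 2.72 bits/symbol.

2.72 bits/symbol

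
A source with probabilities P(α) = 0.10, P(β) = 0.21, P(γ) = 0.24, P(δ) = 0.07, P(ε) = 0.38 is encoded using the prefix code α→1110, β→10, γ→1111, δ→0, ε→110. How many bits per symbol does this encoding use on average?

2.99 bits/symbol

L̄ = Σ pᵢ·ℓᵢ = 0.10·4 + 0.21·2 + 0.24·4 + 0.07·1 + 0.38·3 = 2.99 bits/symbol.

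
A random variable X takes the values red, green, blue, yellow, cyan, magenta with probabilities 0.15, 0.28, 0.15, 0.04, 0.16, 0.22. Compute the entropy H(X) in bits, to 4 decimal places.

H = −Σ pᵢ log₂ pᵢ.
−0.15·log₂(0.15) = 0.4105
−0.28·log₂(0.28) = 0.5142
−0.15·log₂(0.15) = 0.4105
−0.04·log₂(0.04) = 0.1858
−0.16·log₂(0.16) = 0.4230
−0.22·log₂(0.22) = 0.4806
Sum ≈ 2.4247 → 2.4247 bits.

2.4247 bits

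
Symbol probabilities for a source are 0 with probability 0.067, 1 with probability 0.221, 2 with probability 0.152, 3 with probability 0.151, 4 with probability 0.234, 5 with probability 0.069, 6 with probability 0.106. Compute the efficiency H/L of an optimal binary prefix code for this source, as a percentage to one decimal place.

99.5%

Entropy H = −Σ p log₂ p ≈ 2.6672 bits.
Huffman merges: 67/1000+69/1000→17/125; 53/500+17/125→121/500; 151/1000+19/125→303/1000; 221/1000+117/500→91/200; 121/500+303/1000→109/200; 91/200+109/200→1. L = 2681/1000 ≈ 2.6810.
Efficiency = H/L = 2.6672/2.6810 = 99.5%.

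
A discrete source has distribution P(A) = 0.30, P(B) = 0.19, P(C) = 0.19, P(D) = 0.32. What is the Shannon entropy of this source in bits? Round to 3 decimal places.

1.958 bits

H = −Σ pᵢ log₂ pᵢ.
−0.30·log₂(0.30) = 0.5211
−0.19·log₂(0.19) = 0.4552
−0.19·log₂(0.19) = 0.4552
−0.32·log₂(0.32) = 0.5260
Sum ≈ 1.9576 → 1.958 bits.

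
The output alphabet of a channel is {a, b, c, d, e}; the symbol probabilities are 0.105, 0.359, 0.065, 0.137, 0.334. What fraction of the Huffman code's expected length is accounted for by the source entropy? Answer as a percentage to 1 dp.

96.8%

Entropy H = −Σ p log₂ p ≈ 2.0496 bits.
Huffman merges: 13/200+21/200→17/100; 137/1000+17/100→307/1000; 307/1000+167/500→641/1000; 359/1000+641/1000→1. L = 1059/500 ≈ 2.1180.
Efficiency = H/L = 2.0496/2.1180 = 96.8%.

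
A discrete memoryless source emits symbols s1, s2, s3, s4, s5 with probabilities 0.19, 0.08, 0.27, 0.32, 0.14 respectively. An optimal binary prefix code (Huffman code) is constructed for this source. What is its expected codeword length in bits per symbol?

Repeatedly combine the two least-probable nodes; the expected code length is the sum of the merged weights.
merge 2/25 + 7/50 → 11/50
merge 19/100 + 11/50 → 41/100
merge 27/100 + 8/25 → 59/100
merge 41/100 + 59/100 → 1
L = 11/50 + 41/100 + 59/100 + 1 = 111/50 = 2.22 bits/symbol.

2.22 bits/symbol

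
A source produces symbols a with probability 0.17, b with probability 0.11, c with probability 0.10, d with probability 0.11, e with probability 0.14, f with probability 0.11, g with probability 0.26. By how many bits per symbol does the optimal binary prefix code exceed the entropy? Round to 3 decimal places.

Entropy H = −Σ p log₂ p ≈ 2.7200 bits.
Huffman merges: 1/10+11/100→21/100; 11/100+11/100→11/50; 7/50+17/100→31/100; 21/100+11/50→43/100; 13/50+31/100→57/100; 43/100+57/100→1. L = 137/50 ≈ 2.7400.
L − H = 2.7400 − 2.7200 = 0.020 bits.

0.020 bits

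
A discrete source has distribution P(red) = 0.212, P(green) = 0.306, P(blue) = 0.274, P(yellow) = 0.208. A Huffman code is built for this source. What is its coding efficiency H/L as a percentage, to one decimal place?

99.0%

Entropy H = −Σ p log₂ p ≈ 1.9802 bits.
Huffman merges: 26/125+53/250→21/50; 137/500+153/500→29/50; 21/50+29/50→1. L = 2 ≈ 2.0000.
Efficiency = H/L = 1.9802/2.0000 = 99.0%.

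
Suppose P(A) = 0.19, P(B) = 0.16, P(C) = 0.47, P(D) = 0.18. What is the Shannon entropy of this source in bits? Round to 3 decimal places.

1.836 bits

H = −Σ pᵢ log₂ pᵢ.
−0.19·log₂(0.19) = 0.4552
−0.16·log₂(0.16) = 0.4230
−0.47·log₂(0.47) = 0.5120
−0.18·log₂(0.18) = 0.4453
Sum ≈ 1.8355 → 1.836 bits.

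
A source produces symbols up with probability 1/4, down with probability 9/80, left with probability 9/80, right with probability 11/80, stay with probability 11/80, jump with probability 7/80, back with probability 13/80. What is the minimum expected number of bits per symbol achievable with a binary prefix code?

Repeatedly combine the two least-probable nodes; the expected code length is the sum of the merged weights.
merge 7/80 + 9/80 → 1/5
merge 9/80 + 11/80 → 1/4
merge 11/80 + 13/80 → 3/10
merge 1/5 + 1/4 → 9/20
merge 1/4 + 3/10 → 11/20
merge 9/20 + 11/20 → 1
L = 1/5 + 1/4 + 3/10 + 9/20 + 11/20 + 1 = 11/4 = 2.75 bits/symbol.

2.75 bits/symbol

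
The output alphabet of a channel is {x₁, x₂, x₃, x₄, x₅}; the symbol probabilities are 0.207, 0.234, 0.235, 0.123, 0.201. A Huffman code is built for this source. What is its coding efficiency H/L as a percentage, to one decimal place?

Entropy H = −Σ p log₂ p ≈ 2.2888 bits.
Huffman merges: 123/1000+201/1000→81/250; 207/1000+117/500→441/1000; 47/200+81/250→559/1000; 441/1000+559/1000→1. L = 581/250 ≈ 2.3240.
Efficiency = H/L = 2.2888/2.3240 = 98.5%.

98.5%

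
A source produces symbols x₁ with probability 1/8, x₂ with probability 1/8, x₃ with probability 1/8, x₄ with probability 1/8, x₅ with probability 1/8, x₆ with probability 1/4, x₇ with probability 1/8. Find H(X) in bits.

Each probability is a power of 1/2, so log₂(1/p) is an integer.
H = Σ p·log₂(1/p) = 1/8·3 + 1/8·3 + 1/8·3 + 1/8·3 + 1/8·3 + 1/4·2 + 1/8·3 = 2.75 bits.

2.75 bits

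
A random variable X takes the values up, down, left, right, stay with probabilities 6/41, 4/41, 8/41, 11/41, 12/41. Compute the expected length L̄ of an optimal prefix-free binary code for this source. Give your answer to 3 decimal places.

2.244 bits/symbol

Repeatedly combine the two least-probable nodes; the expected code length is the sum of the merged weights.
merge 4/41 + 6/41 → 10/41
merge 8/41 + 10/41 → 18/41
merge 11/41 + 12/41 → 23/41
merge 18/41 + 23/41 → 1
L = 10/41 + 18/41 + 23/41 + 1 = 92/41 ≈ 2.244 bits/symbol.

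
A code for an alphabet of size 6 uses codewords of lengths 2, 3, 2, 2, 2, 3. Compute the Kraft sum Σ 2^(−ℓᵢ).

With common denominator 2^3 = 8: Σ 2^(−ℓᵢ) = 2/8 + 1/8 + 2/8 + 2/8 + 2/8 + 1/8 = 10/8 = 1.25.

1.25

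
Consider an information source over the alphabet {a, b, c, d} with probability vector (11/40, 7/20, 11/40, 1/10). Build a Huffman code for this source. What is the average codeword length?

Repeatedly combine the two least-probable nodes; the expected code length is the sum of the merged weights.
merge 1/10 + 11/40 → 3/8
merge 11/40 + 7/20 → 5/8
merge 3/8 + 5/8 → 1
L = 3/8 + 5/8 + 1 = 2 bits/symbol.

2 bits/symbol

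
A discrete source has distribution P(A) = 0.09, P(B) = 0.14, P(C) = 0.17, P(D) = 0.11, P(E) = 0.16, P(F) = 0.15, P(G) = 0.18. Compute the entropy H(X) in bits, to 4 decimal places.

2.7735 bits

H = −Σ pᵢ log₂ pᵢ.
−0.09·log₂(0.09) = 0.3127
−0.14·log₂(0.14) = 0.3971
−0.17·log₂(0.17) = 0.4346
−0.11·log₂(0.11) = 0.3503
−0.16·log₂(0.16) = 0.4230
−0.15·log₂(0.15) = 0.4105
−0.18·log₂(0.18) = 0.4453
Sum ≈ 2.7735 → 2.7735 bits.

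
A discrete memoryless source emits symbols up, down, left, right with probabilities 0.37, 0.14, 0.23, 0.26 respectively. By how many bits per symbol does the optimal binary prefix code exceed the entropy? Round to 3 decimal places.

Entropy H = −Σ p log₂ p ≈ 1.9208 bits.
Huffman merges: 7/50+23/100→37/100; 13/50+37/100→63/100; 37/100+63/100→1. L = 2 ≈ 2.0000.
L − H = 2.0000 − 1.9208 = 0.079 bits.

0.079 bits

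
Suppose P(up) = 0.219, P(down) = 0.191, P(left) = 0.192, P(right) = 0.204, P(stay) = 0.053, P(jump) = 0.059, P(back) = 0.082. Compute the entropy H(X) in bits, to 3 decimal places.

H = −Σ pᵢ log₂ pᵢ.
−0.219·log₂(0.219) = 0.4798
−0.191·log₂(0.191) = 0.4562
−0.192·log₂(0.192) = 0.4571
−0.204·log₂(0.204) = 0.4678
−0.053·log₂(0.053) = 0.2246
−0.059·log₂(0.059) = 0.2409
−0.082·log₂(0.082) = 0.2959
Sum ≈ 2.6224 → 2.622 bits.

2.622 bits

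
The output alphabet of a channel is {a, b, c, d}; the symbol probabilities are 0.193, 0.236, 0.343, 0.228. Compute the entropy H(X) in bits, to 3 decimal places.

H = −Σ pᵢ log₂ pᵢ.
−0.193·log₂(0.193) = 0.4581
−0.236·log₂(0.236) = 0.4916
−0.343·log₂(0.343) = 0.5295
−0.228·log₂(0.228) = 0.4863
Sum ≈ 1.9655 → 1.965 bits.

1.965 bits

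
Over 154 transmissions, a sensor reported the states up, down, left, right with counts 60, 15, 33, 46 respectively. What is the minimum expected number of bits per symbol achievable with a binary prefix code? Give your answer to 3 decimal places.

Probabilities are the counts divided by 154.
Repeatedly combine the two least-probable nodes; the expected code length is the sum of the merged weights.
merge 15/154 + 3/14 → 24/77
merge 23/77 + 24/77 → 47/77
merge 30/77 + 47/77 → 1
L = 24/77 + 47/77 + 1 = 148/77 ≈ 1.922 bits/symbol.

1.922 bits/symbol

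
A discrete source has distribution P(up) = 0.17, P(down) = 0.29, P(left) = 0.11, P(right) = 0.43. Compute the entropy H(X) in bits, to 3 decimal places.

H = −Σ pᵢ log₂ pᵢ.
−0.17·log₂(0.17) = 0.4346
−0.29·log₂(0.29) = 0.5179
−0.11·log₂(0.11) = 0.3503
−0.43·log₂(0.43) = 0.5236
Sum ≈ 1.8263 → 1.826 bits.

1.826 bits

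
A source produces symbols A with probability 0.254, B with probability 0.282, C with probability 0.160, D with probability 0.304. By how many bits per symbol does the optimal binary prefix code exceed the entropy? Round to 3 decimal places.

Entropy H = −Σ p log₂ p ≈ 1.9624 bits.
Huffman merges: 4/25+127/500→207/500; 141/500+38/125→293/500; 207/500+293/500→1. L = 2 ≈ 2.0000.
L − H = 2.0000 − 1.9624 = 0.038 bits.

0.038 bits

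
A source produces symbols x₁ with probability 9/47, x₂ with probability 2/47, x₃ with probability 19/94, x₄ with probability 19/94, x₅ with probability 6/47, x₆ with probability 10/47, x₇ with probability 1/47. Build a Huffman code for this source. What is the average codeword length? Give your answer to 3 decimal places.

2.638 bits/symbol

Repeatedly combine the two least-probable nodes; the expected code length is the sum of the merged weights.
merge 1/47 + 2/47 → 3/47
merge 3/47 + 6/47 → 9/47
merge 9/47 + 9/47 → 18/47
merge 19/94 + 19/94 → 19/47
merge 10/47 + 18/47 → 28/47
merge 19/47 + 28/47 → 1
L = 3/47 + 9/47 + 18/47 + 19/47 + 28/47 + 1 = 124/47 ≈ 2.638 bits/symbol.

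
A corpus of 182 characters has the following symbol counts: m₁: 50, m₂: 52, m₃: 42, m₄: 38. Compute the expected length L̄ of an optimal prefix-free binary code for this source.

Probabilities are the counts divided by 182.
Repeatedly combine the two least-probable nodes; the expected code length is the sum of the merged weights.
merge 19/91 + 3/13 → 40/91
merge 25/91 + 2/7 → 51/91
merge 40/91 + 51/91 → 1
L = 40/91 + 51/91 + 1 = 2 bits/symbol.

2 bits/symbol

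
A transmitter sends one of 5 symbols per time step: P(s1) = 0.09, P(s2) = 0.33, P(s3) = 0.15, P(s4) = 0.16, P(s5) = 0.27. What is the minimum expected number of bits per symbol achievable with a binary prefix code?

2.24 bits/symbol

Repeatedly combine the two least-probable nodes; the expected code length is the sum of the merged weights.
merge 9/100 + 3/20 → 6/25
merge 4/25 + 6/25 → 2/5
merge 27/100 + 33/100 → 3/5
merge 2/5 + 3/5 → 1
L = 6/25 + 2/5 + 3/5 + 1 = 56/25 = 2.24 bits/symbol.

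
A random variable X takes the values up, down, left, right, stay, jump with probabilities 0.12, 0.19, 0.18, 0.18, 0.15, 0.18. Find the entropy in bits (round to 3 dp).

H = −Σ pᵢ log₂ pᵢ.
−0.12·log₂(0.12) = 0.3671
−0.19·log₂(0.19) = 0.4552
−0.18·log₂(0.18) = 0.4453
−0.18·log₂(0.18) = 0.4453
−0.15·log₂(0.15) = 0.4105
−0.18·log₂(0.18) = 0.4453
Sum ≈ 2.5688 → 2.569 bits.

2.569 bits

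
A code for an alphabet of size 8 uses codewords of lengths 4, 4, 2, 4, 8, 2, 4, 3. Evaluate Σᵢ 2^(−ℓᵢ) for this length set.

0.87890625

With common denominator 2^8 = 256: Σ 2^(−ℓᵢ) = 16/256 + 16/256 + 64/256 + 16/256 + 1/256 + 64/256 + 16/256 + 32/256 = 225/256 = 0.87890625.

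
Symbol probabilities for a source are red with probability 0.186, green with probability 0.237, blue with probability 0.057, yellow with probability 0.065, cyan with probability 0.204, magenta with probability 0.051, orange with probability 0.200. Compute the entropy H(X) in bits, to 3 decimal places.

H = −Σ pᵢ log₂ pᵢ.
−0.186·log₂(0.186) = 0.4514
−0.237·log₂(0.237) = 0.4923
−0.057·log₂(0.057) = 0.2356
−0.065·log₂(0.065) = 0.2563
−0.204·log₂(0.204) = 0.4678
−0.051·log₂(0.051) = 0.2190
−0.200·log₂(0.200) = 0.4644
Sum ≈ 2.5867 → 2.587 bits.

2.587 bits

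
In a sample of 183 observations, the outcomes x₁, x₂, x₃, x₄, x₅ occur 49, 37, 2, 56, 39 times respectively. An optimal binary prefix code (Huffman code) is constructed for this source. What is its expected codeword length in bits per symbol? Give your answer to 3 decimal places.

Probabilities are the counts divided by 183.
Repeatedly combine the two least-probable nodes; the expected code length is the sum of the merged weights.
merge 2/183 + 37/183 → 13/61
merge 13/61 + 13/61 → 26/61
merge 49/183 + 56/183 → 35/61
merge 26/61 + 35/61 → 1
L = 13/61 + 26/61 + 35/61 + 1 = 135/61 ≈ 2.213 bits/symbol.

2.213 bits/symbol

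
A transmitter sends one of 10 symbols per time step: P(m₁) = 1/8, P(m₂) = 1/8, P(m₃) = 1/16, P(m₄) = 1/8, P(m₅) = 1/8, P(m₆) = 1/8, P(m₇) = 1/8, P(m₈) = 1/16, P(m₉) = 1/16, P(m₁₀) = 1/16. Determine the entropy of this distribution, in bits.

Each probability is a power of 1/2, so log₂(1/p) is an integer.
H = Σ p·log₂(1/p) = 1/8·3 + 1/8·3 + 1/16·4 + 1/8·3 + 1/8·3 + 1/8·3 + 1/8·3 + 1/16·4 + 1/16·4 + 1/16·4 = 3.25 bits.

3.25 bits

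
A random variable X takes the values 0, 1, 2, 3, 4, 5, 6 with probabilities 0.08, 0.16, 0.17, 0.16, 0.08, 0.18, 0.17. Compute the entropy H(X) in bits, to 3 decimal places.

H = −Σ pᵢ log₂ pᵢ.
−0.08·log₂(0.08) = 0.2915
−0.16·log₂(0.16) = 0.4230
−0.17·log₂(0.17) = 0.4346
−0.16·log₂(0.16) = 0.4230
−0.08·log₂(0.08) = 0.2915
−0.18·log₂(0.18) = 0.4453
−0.17·log₂(0.17) = 0.4346
Sum ≈ 2.7435 → 2.744 bits.

2.744 bits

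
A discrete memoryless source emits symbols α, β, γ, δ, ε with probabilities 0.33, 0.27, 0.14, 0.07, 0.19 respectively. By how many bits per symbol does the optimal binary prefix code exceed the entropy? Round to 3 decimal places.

0.051 bits

Entropy H = −Σ p log₂ p ≈ 2.1587 bits.
Huffman merges: 7/100+7/50→21/100; 19/100+21/100→2/5; 27/100+33/100→3/5; 2/5+3/5→1. L = 221/100 ≈ 2.2100.
L − H = 2.2100 − 2.1587 = 0.051 bits.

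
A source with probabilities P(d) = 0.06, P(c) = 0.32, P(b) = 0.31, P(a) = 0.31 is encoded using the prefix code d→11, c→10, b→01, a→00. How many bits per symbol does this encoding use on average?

2 bits/symbol

L̄ = Σ pᵢ·ℓᵢ = 0.06·2 + 0.32·2 + 0.31·2 + 0.31·2 = 2 bits/symbol.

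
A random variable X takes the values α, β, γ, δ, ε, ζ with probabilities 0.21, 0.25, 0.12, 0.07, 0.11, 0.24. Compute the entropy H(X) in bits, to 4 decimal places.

2.4529 bits

H = −Σ pᵢ log₂ pᵢ.
−0.21·log₂(0.21) = 0.4728
−0.25·log₂(0.25) = 0.5000
−0.12·log₂(0.12) = 0.3671
−0.07·log₂(0.07) = 0.2686
−0.11·log₂(0.11) = 0.3503
−0.24·log₂(0.24) = 0.4941
Sum ≈ 2.4529 → 2.4529 bits.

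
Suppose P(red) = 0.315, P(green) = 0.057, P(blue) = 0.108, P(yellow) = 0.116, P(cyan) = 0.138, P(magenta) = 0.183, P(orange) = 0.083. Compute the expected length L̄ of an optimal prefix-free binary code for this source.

2.642 bits/symbol

Repeatedly combine the two least-probable nodes; the expected code length is the sum of the merged weights.
merge 57/1000 + 83/1000 → 7/50
merge 27/250 + 29/250 → 28/125
merge 69/500 + 7/50 → 139/500
merge 183/1000 + 28/125 → 407/1000
merge 139/500 + 63/200 → 593/1000
merge 407/1000 + 593/1000 → 1
L = 7/50 + 28/125 + 139/500 + 407/1000 + 593/1000 + 1 = 1321/500 = 2.642 bits/symbol.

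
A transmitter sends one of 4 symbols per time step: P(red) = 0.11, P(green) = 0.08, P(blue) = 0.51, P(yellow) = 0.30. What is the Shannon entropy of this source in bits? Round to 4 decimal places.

H = −Σ pᵢ log₂ pᵢ.
−0.11·log₂(0.11) = 0.3503
−0.08·log₂(0.08) = 0.2915
−0.51·log₂(0.51) = 0.4954
−0.30·log₂(0.30) = 0.5211
Sum ≈ 1.6583 → 1.6583 bits.

1.6583 bits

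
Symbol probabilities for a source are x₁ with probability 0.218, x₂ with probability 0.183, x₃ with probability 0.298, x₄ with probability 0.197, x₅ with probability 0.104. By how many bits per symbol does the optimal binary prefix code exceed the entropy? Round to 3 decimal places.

0.038 bits

Entropy H = −Σ p log₂ p ≈ 2.2492 bits.
Huffman merges: 13/125+183/1000→287/1000; 197/1000+109/500→83/200; 287/1000+149/500→117/200; 83/200+117/200→1. L = 2287/1000 ≈ 2.2870.
L − H = 2.2870 − 2.2492 = 0.038 bits.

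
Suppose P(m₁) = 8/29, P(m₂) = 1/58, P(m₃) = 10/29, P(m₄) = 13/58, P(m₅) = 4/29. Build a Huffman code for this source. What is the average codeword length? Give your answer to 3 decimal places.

2.155 bits/symbol

Repeatedly combine the two least-probable nodes; the expected code length is the sum of the merged weights.
merge 1/58 + 4/29 → 9/58
merge 9/58 + 13/58 → 11/29
merge 8/29 + 10/29 → 18/29
merge 11/29 + 18/29 → 1
L = 9/58 + 11/29 + 18/29 + 1 = 125/58 ≈ 2.155 bits/symbol.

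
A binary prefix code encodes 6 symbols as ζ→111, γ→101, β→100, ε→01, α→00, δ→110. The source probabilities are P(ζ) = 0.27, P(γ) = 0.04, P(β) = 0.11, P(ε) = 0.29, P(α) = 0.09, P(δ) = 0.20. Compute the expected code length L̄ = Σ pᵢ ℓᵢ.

2.62 bits/symbol

L̄ = Σ pᵢ·ℓᵢ = 0.27·3 + 0.04·3 + 0.11·3 + 0.29·2 + 0.09·2 + 0.20·3 = 2.62 bits/symbol.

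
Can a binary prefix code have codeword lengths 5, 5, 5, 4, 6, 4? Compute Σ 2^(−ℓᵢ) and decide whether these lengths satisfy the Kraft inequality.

With common denominator 2^6 = 64: Σ 2^(−ℓᵢ) = 2/64 + 2/64 + 2/64 + 4/64 + 1/64 + 4/64 = 15/64 = 0.234375.
Kraft's inequality requires Σ ≤ 1; here Σ = 0.234375 ≤ 1, so such a prefix code exists.

0.234375; yes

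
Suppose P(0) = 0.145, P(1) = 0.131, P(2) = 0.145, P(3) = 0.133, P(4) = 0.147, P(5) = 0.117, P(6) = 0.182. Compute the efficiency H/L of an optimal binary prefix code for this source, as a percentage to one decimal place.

99.2%

Entropy H = −Σ p log₂ p ≈ 2.7953 bits.
Huffman merges: 117/1000+131/1000→31/125; 133/1000+29/200→139/500; 29/200+147/1000→73/250; 91/500+31/125→43/100; 139/500+73/250→57/100; 43/100+57/100→1. L = 1409/500 ≈ 2.8180.
Efficiency = H/L = 2.7953/2.8180 = 99.2%.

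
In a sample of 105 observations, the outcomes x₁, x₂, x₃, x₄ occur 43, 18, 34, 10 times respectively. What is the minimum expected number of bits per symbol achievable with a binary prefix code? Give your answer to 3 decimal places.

Probabilities are the counts divided by 105.
Repeatedly combine the two least-probable nodes; the expected code length is the sum of the merged weights.
merge 2/21 + 6/35 → 4/15
merge 4/15 + 34/105 → 62/105
merge 43/105 + 62/105 → 1
L = 4/15 + 62/105 + 1 = 13/7 ≈ 1.857 bits/symbol.

1.857 bits/symbol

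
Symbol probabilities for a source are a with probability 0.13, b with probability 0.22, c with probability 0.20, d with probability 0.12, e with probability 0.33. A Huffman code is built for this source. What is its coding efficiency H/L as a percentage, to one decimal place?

Entropy H = −Σ p log₂ p ≈ 2.2225 bits.
Huffman merges: 3/25+13/100→1/4; 1/5+11/50→21/50; 1/4+33/100→29/50; 21/50+29/50→1. L = 9/4 ≈ 2.2500.
Efficiency = H/L = 2.2225/2.2500 = 98.8%.

98.8%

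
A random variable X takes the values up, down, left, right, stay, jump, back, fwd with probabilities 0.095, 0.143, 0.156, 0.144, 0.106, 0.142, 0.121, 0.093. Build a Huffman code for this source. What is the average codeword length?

Repeatedly combine the two least-probable nodes; the expected code length is the sum of the merged weights.
merge 93/1000 + 19/200 → 47/250
merge 53/500 + 121/1000 → 227/1000
merge 71/500 + 143/1000 → 57/200
merge 18/125 + 39/250 → 3/10
merge 47/250 + 227/1000 → 83/200
merge 57/200 + 3/10 → 117/200
merge 83/200 + 117/200 → 1
L = 47/250 + 227/1000 + 57/200 + 3/10 + 83/200 + 117/200 + 1 = 3 bits/symbol.

3 bits/symbol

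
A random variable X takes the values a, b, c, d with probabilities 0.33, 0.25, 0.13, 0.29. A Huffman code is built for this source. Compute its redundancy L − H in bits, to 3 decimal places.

Entropy H = −Σ p log₂ p ≈ 1.9284 bits.
Huffman merges: 13/100+1/4→19/50; 29/100+33/100→31/50; 19/50+31/50→1. L = 2 ≈ 2.0000.
L − H = 2.0000 − 1.9284 = 0.072 bits.

0.072 bits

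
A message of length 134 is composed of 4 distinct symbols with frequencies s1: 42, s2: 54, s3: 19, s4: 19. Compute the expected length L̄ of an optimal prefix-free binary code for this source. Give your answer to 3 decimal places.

1.881 bits/symbol

Probabilities are the counts divided by 134.
Repeatedly combine the two least-probable nodes; the expected code length is the sum of the merged weights.
merge 19/134 + 19/134 → 19/67
merge 19/67 + 21/67 → 40/67
merge 27/67 + 40/67 → 1
L = 19/67 + 40/67 + 1 = 126/67 ≈ 1.881 bits/symbol.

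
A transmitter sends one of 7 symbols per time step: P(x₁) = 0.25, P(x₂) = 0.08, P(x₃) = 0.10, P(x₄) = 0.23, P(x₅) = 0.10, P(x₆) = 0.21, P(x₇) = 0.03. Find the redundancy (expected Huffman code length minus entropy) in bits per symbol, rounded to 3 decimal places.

0.052 bits

Entropy H = −Σ p log₂ p ≈ 2.5682 bits.
Huffman merges: 3/100+2/25→11/100; 1/10+1/10→1/5; 11/100+1/5→31/100; 21/100+23/100→11/25; 1/4+31/100→14/25; 11/25+14/25→1. L = 131/50 ≈ 2.6200.
L − H = 2.6200 − 2.5682 = 0.052 bits.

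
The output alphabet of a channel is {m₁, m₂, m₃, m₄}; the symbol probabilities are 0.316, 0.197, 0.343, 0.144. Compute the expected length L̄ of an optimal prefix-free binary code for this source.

1.998 bits/symbol

Repeatedly combine the two least-probable nodes; the expected code length is the sum of the merged weights.
merge 18/125 + 197/1000 → 341/1000
merge 79/250 + 341/1000 → 657/1000
merge 343/1000 + 657/1000 → 1
L = 341/1000 + 657/1000 + 1 = 999/500 = 1.998 bits/symbol.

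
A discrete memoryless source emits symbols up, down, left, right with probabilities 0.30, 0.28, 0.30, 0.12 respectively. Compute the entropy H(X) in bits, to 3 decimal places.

H = −Σ pᵢ log₂ pᵢ.
−0.30·log₂(0.30) = 0.5211
−0.28·log₂(0.28) = 0.5142
−0.30·log₂(0.30) = 0.5211
−0.12·log₂(0.12) = 0.3671
Sum ≈ 1.9235 → 1.923 bits.

1.923 bits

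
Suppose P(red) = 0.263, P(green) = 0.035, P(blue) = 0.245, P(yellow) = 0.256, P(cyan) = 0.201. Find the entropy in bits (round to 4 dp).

2.1417 bits

H = −Σ pᵢ log₂ pᵢ.
−0.263·log₂(0.263) = 0.5068
−0.035·log₂(0.035) = 0.1693
−0.245·log₂(0.245) = 0.4971
−0.256·log₂(0.256) = 0.5032
−0.201·log₂(0.201) = 0.4653
Sum ≈ 2.1417 → 2.1417 bits.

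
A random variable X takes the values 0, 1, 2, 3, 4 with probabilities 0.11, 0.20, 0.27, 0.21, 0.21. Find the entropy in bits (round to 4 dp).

2.2703 bits

H = −Σ pᵢ log₂ pᵢ.
−0.11·log₂(0.11) = 0.3503
−0.20·log₂(0.20) = 0.4644
−0.27·log₂(0.27) = 0.5100
−0.21·log₂(0.21) = 0.4728
−0.21·log₂(0.21) = 0.4728
Sum ≈ 2.2703 → 2.2703 bits.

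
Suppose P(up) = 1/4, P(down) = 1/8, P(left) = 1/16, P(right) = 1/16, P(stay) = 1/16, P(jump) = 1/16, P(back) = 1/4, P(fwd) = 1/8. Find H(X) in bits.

2.75 bits

Each probability is a power of 1/2, so log₂(1/p) is an integer.
H = Σ p·log₂(1/p) = 1/4·2 + 1/8·3 + 1/16·4 + 1/16·4 + 1/16·4 + 1/16·4 + 1/4·2 + 1/8·3 = 2.75 bits.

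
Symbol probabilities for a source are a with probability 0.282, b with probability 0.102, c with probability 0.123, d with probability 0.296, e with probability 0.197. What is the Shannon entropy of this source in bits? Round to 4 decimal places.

H = −Σ pᵢ log₂ pᵢ.
−0.282·log₂(0.282) = 0.5150
−0.102·log₂(0.102) = 0.3359
−0.123·log₂(0.123) = 0.3719
−0.296·log₂(0.296) = 0.5199
−0.197·log₂(0.197) = 0.4617
Sum ≈ 2.2044 → 2.2044 bits.

2.2044 bits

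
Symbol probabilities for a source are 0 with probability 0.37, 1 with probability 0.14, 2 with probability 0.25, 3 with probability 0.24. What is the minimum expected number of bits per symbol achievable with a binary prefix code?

Repeatedly combine the two least-probable nodes; the expected code length is the sum of the merged weights.
merge 7/50 + 6/25 → 19/50
merge 1/4 + 37/100 → 31/50
merge 19/50 + 31/50 → 1
L = 19/50 + 31/50 + 1 = 2 bits/symbol.

2 bits/symbol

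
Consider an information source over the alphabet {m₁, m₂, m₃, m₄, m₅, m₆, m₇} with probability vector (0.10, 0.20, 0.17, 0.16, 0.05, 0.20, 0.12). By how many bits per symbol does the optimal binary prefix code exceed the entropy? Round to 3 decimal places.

0.048 bits

Entropy H = −Σ p log₂ p ≈ 2.7017 bits.
Huffman merges: 1/20+1/10→3/20; 3/25+3/20→27/100; 4/25+17/100→33/100; 1/5+1/5→2/5; 27/100+33/100→3/5; 2/5+3/5→1. L = 11/4 ≈ 2.7500.
L − H = 2.7500 − 2.7017 = 0.048 bits.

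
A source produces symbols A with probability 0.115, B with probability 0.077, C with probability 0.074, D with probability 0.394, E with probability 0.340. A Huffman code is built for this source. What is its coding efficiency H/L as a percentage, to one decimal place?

Entropy H = −Σ p log₂ p ≈ 1.9802 bits.
Huffman merges: 37/500+77/1000→151/1000; 23/200+151/1000→133/500; 133/500+17/50→303/500; 197/500+303/500→1. L = 2023/1000 ≈ 2.0230.
Efficiency = H/L = 1.9802/2.0230 = 97.9%.

97.9%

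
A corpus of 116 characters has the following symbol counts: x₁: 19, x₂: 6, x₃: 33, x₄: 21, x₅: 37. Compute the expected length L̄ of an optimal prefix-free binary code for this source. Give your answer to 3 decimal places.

Probabilities are the counts divided by 116.
Repeatedly combine the two least-probable nodes; the expected code length is the sum of the merged weights.
merge 3/58 + 19/116 → 25/116
merge 21/116 + 25/116 → 23/58
merge 33/116 + 37/116 → 35/58
merge 23/58 + 35/58 → 1
L = 25/116 + 23/58 + 35/58 + 1 = 257/116 ≈ 2.216 bits/symbol.

2.216 bits/symbol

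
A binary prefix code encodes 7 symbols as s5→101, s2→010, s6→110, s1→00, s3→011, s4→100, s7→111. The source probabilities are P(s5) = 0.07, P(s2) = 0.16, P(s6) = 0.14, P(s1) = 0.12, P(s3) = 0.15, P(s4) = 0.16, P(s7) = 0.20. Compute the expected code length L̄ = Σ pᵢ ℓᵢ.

L̄ = Σ pᵢ·ℓᵢ = 0.07·3 + 0.16·3 + 0.14·3 + 0.12·2 + 0.15·3 + 0.16·3 + 0.20·3 = 2.88 bits/symbol.

2.88 bits/symbol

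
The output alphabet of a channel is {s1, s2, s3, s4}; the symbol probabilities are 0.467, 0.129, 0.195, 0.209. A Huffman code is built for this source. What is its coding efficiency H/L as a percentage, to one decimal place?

Entropy H = −Σ p log₂ p ≈ 1.8260 bits.
Huffman merges: 129/1000+39/200→81/250; 209/1000+81/250→533/1000; 467/1000+533/1000→1. L = 1857/1000 ≈ 1.8570.
Efficiency = H/L = 1.8260/1.8570 = 98.3%.

98.3%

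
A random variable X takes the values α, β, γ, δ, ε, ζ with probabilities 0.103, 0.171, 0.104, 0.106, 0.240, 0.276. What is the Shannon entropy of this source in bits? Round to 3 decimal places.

2.463 bits

H = −Σ pᵢ log₂ pᵢ.
−0.103·log₂(0.103) = 0.3378
−0.171·log₂(0.171) = 0.4357
−0.104·log₂(0.104) = 0.3396
−0.106·log₂(0.106) = 0.3432
−0.240·log₂(0.240) = 0.4941
−0.276·log₂(0.276) = 0.5126
Sum ≈ 2.4630 → 2.463 bits.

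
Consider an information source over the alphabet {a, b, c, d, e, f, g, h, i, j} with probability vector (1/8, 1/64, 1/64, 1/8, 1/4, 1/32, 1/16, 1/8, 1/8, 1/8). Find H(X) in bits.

2.96875 bits

Each probability is a power of 1/2, so log₂(1/p) is an integer.
H = Σ p·log₂(1/p) = 1/8·3 + 1/64·6 + 1/64·6 + 1/8·3 + 1/4·2 + 1/32·5 + 1/16·4 + 1/8·3 + 1/8·3 + 1/8·3 = 2.96875 bits.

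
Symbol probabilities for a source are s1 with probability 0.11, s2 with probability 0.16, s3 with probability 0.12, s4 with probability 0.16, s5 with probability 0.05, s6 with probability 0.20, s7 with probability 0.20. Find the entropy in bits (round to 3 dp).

2.708 bits

H = −Σ pᵢ log₂ pᵢ.
−0.11·log₂(0.11) = 0.3503
−0.16·log₂(0.16) = 0.4230
−0.12·log₂(0.12) = 0.3671
−0.16·log₂(0.16) = 0.4230
−0.05·log₂(0.05) = 0.2161
−0.20·log₂(0.20) = 0.4644
−0.20·log₂(0.20) = 0.4644
Sum ≈ 2.7083 → 2.708 bits.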